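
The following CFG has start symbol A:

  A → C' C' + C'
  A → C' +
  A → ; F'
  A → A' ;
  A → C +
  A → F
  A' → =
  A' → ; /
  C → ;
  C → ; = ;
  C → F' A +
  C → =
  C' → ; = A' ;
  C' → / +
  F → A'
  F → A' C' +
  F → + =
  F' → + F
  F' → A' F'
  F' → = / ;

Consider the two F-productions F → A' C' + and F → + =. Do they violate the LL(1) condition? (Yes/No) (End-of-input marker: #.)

FIRST(A' C' +) = { ;, = } and FIRST(+ =) = { + }.
The FIRST sets are disjoint and neither alternative is nullable — no conflict.

No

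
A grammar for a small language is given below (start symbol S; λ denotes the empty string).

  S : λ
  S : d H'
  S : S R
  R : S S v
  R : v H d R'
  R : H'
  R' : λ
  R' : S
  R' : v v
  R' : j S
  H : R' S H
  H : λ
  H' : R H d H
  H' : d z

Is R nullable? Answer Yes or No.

Nullable nonterminals: H, R', S.
No production of R has an RHS whose symbols are all nullable, so R is not nullable.

No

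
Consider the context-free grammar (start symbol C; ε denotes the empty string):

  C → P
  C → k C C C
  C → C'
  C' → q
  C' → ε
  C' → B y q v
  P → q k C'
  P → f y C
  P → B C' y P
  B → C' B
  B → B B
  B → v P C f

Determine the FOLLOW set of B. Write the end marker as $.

{ q, v, y }

In C' → B y q v: add FIRST(y q v) = { y }.
In P → B C' y P: add FIRST(C' y P) = { q, v, y }.
In B → C' B: B is at the end, add FOLLOW(B) = { q, v, y }.
In B → B B: add FIRST(B) = { q, v }.
In B → B B: B is at the end, add FOLLOW(B) = { q, v, y }.
Union: FOLLOW(B) = { q, v, y }.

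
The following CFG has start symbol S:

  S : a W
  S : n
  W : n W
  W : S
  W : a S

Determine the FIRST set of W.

{ a, n }

W : n W contributes {n}.
From W : S: add FIRST(S) = { a, n }.
W : a S contributes {a}.
Union: FIRST(W) = { a, n }.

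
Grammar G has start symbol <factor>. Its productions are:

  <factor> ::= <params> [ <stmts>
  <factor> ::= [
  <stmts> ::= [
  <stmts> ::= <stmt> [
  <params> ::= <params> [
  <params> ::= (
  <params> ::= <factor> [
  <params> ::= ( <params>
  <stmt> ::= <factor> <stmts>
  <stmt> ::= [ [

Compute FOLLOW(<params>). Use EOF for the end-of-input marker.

In <factor> ::= <params> [ <stmts>: add FIRST([ <stmts>) = { [ }.
In <params> ::= <params> [: add FIRST([) = { [ }.
In <params> ::= ( <params>: <params> is at the end, add FOLLOW(<params>) = { [ }.
Union: FOLLOW(<params>) = { [ }.

{ [ }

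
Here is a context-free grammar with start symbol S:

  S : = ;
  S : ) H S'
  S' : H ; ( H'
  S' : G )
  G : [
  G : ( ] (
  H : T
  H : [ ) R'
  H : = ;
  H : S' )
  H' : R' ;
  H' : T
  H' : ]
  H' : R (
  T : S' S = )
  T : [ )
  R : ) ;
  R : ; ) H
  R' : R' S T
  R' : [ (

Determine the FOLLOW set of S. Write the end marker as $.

{ $, (, =, [ }

S is the start symbol, so $ ∈ FOLLOW(S).
In T : S' S = ): add FIRST(= )) = { = }.
In R' : R' S T: add FIRST(T) = { (, =, [ }.
Union: FOLLOW(S) = { $, (, =, [ }.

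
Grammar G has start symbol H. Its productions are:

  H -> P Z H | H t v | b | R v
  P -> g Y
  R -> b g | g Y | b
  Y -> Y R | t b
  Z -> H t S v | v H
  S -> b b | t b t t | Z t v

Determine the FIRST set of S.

{ b, g, t, v }

S -> b b contributes {b}.
S -> t b t t contributes {t}.
From S -> Z t v: add FIRST(Z) = { b, g, v }.
Union: FIRST(S) = { b, g, t, v }.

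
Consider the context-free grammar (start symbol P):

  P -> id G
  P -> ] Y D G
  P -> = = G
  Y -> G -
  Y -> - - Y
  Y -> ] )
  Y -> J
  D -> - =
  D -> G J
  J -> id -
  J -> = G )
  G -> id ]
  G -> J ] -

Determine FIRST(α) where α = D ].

{ -, =, id }

Add FIRST(D) = { -, =, id }; D is not nullable, stop.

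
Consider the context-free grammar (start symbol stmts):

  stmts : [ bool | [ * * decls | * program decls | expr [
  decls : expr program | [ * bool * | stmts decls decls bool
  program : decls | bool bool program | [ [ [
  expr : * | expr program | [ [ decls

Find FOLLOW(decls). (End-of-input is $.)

In stmts : [ * * decls: decls is at the end, add FOLLOW(stmts) = { $, *, [ }.
In stmts : * program decls: decls is at the end, add FOLLOW(stmts) = { $, *, [ }.
In decls : stmts decls decls bool: add FIRST(decls bool) = { *, [ }.
In decls : stmts decls decls bool: add FIRST(bool) = { bool }.
In program : decls: decls is at the end, add FOLLOW(program) = { $, *, [, bool }.
In expr : [ [ decls: decls is at the end, add FOLLOW(expr) = { *, [, bool }.
Union: FOLLOW(decls) = { $, *, [, bool }.

{ $, *, [, bool }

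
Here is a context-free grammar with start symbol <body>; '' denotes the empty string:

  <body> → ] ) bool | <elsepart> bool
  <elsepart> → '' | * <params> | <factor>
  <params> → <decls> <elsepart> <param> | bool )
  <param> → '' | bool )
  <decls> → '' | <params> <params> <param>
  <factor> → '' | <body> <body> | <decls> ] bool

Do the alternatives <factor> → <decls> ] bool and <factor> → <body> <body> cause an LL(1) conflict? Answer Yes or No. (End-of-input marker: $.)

FIRST(<decls> ] bool) = { *, ], bool } and FIRST(<body> <body>) = { *, ], bool }.
Both contain *, so the two alternatives are not disjoint — LL(1) conflict.

Yes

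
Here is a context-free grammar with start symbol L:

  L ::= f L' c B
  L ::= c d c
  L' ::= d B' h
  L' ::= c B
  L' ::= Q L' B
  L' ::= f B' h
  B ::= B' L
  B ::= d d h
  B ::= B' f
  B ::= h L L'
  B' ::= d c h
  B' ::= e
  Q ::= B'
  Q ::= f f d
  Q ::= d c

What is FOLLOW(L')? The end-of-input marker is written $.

{ $, c, d, e, f, h }

In L ::= f L' c B: add FIRST(c B) = { c }.
In L' ::= Q L' B: add FIRST(B) = { d, e, h }.
In B ::= h L L': L' is at the end, add FOLLOW(B) = { $, c, d, e, f, h }.
Union: FOLLOW(L') = { $, c, d, e, f, h }.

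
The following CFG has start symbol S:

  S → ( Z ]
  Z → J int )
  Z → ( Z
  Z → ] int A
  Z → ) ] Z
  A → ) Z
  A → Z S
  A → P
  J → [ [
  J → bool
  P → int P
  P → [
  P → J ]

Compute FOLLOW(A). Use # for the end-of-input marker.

In Z → ] int A: A is at the end, add FOLLOW(Z) = { (, ] }.
Union: FOLLOW(A) = { (, ] }.

{ (, ] }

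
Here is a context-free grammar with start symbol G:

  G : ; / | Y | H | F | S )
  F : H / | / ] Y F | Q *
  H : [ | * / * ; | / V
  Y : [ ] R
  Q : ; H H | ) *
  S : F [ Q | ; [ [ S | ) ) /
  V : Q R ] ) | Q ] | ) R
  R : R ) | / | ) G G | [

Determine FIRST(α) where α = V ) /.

{ ), ; }

Add FIRST(V) = { ), ; }; V is not nullable, stop.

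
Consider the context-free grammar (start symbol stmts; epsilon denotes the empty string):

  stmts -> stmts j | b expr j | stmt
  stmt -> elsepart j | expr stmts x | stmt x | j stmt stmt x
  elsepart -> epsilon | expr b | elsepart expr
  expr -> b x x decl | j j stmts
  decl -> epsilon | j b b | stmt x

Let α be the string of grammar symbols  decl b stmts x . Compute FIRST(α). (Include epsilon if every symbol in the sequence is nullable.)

Add FIRST(decl)\{epsilon} = { b, j }; decl is nullable, continue.
b is a terminal; add {b} and stop.

{ b, j }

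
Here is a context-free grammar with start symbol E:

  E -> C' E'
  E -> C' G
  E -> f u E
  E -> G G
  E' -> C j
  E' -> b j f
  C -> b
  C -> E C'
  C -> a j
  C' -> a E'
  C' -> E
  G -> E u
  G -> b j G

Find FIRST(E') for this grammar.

From E' -> C j: add FIRST(C) = { a, b, f }.
E' -> b j f contributes {b}.
Union: FIRST(E') = { a, b, f }.

{ a, b, f }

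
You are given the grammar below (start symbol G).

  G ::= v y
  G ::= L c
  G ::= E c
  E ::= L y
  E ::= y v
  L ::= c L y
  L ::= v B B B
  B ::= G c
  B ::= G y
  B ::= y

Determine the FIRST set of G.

{ c, v, y }

G ::= v y contributes {v}.
From G ::= L c: add FIRST(L) = { c, v }.
From G ::= E c: add FIRST(E) = { c, v, y }.
Union: FIRST(G) = { c, v, y }.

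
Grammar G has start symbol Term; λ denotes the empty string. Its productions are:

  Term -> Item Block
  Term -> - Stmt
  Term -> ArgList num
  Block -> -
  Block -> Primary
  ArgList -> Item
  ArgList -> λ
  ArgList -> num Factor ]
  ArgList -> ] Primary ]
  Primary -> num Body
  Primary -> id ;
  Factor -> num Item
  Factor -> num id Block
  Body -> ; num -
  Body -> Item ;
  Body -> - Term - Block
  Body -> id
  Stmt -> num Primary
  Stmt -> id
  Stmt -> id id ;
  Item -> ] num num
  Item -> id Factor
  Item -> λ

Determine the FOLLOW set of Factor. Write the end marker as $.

In ArgList -> num Factor ]: add FIRST(]) = { ] }.
In Item -> id Factor: Factor is at the end, add FOLLOW(Item) = { -, ;, ], id, num }.
Union: FOLLOW(Factor) = { -, ;, ], id, num }.

{ -, ;, ], id, num }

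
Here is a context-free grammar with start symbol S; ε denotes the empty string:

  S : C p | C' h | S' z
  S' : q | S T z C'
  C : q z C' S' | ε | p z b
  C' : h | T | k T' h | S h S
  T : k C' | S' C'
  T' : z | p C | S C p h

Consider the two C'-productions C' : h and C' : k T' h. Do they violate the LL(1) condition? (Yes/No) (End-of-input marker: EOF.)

FIRST(h) = { h } and FIRST(k T' h) = { k }.
The FIRST sets are disjoint and neither alternative is nullable — no conflict.

No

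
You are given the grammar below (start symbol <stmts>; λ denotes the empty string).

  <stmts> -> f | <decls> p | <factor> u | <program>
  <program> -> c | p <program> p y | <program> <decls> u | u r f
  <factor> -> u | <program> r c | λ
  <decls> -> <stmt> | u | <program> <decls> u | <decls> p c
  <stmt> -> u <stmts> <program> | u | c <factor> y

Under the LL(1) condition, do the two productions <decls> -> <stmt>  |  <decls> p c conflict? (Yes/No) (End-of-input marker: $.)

Yes

FIRST(<stmt>) = { c, u } and FIRST(<decls> p c) = { c, p, u }.
Both contain c, so the two alternatives are not disjoint — LL(1) conflict.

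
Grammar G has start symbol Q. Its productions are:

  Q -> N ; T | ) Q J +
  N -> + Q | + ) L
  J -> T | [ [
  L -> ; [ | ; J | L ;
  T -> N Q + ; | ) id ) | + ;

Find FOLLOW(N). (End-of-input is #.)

{ ), +, ; }

In Q -> N ; T: add FIRST(; T) = { ; }.
In T -> N Q + ;: add FIRST(Q + ;) = { ), + }.
Union: FOLLOW(N) = { ), +, ; }.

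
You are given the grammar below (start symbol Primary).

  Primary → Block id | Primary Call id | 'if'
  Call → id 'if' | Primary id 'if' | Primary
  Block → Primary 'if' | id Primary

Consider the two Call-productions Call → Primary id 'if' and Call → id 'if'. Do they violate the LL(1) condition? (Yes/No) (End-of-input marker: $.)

Yes

FIRST(Primary id 'if') = { 'if', id } and FIRST(id 'if') = { id }.
Both contain id, so the two alternatives are not disjoint — LL(1) conflict.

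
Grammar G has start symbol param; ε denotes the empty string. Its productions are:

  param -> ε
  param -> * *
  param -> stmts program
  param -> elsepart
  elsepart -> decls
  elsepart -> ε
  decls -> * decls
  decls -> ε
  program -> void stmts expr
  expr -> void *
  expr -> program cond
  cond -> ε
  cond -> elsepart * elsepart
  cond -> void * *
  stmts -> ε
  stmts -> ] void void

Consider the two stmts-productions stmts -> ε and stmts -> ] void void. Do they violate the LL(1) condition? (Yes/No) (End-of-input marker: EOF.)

FIRST(ε) = { ε } and FIRST(] void void) = { ] }.
The first is nullable but FOLLOW(stmts) = { void } is disjoint from FIRST of the second.

No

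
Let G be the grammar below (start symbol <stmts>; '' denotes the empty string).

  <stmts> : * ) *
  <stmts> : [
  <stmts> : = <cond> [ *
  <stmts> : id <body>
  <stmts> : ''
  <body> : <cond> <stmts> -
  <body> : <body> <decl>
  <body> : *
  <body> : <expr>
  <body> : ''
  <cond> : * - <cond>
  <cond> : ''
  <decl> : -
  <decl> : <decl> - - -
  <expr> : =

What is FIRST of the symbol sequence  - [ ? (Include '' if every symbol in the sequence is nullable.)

- is a terminal; add {-} and stop.

{ - }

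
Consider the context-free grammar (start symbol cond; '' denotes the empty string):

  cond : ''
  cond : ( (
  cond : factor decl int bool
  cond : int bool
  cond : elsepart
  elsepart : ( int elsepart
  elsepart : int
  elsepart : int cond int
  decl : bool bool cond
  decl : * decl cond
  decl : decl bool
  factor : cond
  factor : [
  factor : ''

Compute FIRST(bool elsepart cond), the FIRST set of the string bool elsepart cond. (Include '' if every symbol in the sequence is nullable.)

{ bool }

bool is a terminal; add {bool} and stop.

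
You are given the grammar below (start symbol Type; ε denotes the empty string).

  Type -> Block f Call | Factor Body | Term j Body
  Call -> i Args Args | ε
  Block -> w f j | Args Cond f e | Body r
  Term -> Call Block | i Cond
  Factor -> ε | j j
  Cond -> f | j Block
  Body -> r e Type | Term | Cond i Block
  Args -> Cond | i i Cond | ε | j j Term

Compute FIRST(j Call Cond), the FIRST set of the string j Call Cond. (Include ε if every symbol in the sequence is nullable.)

{ j }

j is a terminal; add {j} and stop.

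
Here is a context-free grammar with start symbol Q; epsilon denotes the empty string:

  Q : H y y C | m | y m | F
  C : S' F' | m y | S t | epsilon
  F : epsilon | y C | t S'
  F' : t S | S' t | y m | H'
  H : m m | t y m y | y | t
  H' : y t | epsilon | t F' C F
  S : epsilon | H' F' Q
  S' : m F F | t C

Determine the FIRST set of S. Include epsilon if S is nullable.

S : epsilon contributes epsilon.
From S : H' F' Q: H', F', Q nullable, take FIRST(H') ∪ FIRST(F') ∪ FIRST(Q) = { m, t, y }; also epsilon since the whole RHS is nullable.
Union: FIRST(S) = { m, t, y, epsilon }.

{ m, t, y, epsilon }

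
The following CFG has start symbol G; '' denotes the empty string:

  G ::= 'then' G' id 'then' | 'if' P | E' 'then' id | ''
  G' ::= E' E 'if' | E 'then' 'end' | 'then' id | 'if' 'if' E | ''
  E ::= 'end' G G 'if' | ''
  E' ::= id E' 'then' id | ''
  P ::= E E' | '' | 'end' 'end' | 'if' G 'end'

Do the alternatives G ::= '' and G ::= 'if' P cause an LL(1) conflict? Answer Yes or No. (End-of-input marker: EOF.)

Yes

FIRST('') = { '' } and FIRST('if' P) = { 'if' }.
The first alternative is nullable and FOLLOW(G) = { EOF, 'end', 'if', 'then', id } shares 'if' with FIRST of the second — conflict.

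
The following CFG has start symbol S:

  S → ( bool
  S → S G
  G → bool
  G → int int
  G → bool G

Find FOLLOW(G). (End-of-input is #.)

In S → S G: G is at the end, add FOLLOW(S) = { #, bool, int }.
In G → bool G: G is at the end, add FOLLOW(G) = { #, bool, int }.
Union: FOLLOW(G) = { #, bool, int }.

{ #, bool, int }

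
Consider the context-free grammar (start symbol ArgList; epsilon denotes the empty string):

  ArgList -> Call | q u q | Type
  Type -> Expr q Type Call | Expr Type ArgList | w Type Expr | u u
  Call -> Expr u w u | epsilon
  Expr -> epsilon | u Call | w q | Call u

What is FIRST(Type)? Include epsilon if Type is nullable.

From Type -> Expr q Type Call: Expr nullable, take FIRST(Expr) ∪ {q} = { q, u, w }.
From Type -> Expr Type ArgList: Expr nullable, take FIRST(Expr) ∪ FIRST(Type) = { q, u, w }.
Type -> w Type Expr contributes {w}.
Type -> u u contributes {u}.
Union: FIRST(Type) = { q, u, w }.

{ q, u, w }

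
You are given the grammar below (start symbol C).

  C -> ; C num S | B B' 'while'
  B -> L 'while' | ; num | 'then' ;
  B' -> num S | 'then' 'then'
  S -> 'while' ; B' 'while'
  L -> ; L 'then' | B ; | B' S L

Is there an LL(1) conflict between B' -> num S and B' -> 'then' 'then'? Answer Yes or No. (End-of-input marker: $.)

FIRST(num S) = { num } and FIRST('then' 'then') = { 'then' }.
The FIRST sets are disjoint and neither alternative is nullable — no conflict.

No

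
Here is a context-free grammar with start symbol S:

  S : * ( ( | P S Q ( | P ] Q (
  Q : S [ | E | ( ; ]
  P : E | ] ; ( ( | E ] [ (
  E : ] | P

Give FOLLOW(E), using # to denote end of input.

In Q : E: E is at the end, add FOLLOW(Q) = { ( }.
In P : E: E is at the end, add FOLLOW(P) = { (, *, ] }.
In P : E ] [ (: add FIRST(] [ () = { ] }.
Union: FOLLOW(E) = { (, *, ] }.

{ (, *, ] }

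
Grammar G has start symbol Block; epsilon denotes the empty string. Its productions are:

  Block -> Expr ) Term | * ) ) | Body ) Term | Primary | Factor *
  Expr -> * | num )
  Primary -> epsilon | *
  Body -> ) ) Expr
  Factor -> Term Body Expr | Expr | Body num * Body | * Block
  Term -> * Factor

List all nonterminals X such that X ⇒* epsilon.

{ Block, Primary }

Directly nullable (have an epsilon-production): Primary.
Block -> Primary with every symbol nullable, so Block is nullable.
No other nonterminal has a production whose RHS symbols are all nullable.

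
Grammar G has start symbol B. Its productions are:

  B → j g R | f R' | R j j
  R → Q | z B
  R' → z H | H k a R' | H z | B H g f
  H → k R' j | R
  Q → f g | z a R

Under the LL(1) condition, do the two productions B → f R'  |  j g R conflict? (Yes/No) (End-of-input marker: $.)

FIRST(f R') = { f } and FIRST(j g R) = { j }.
The FIRST sets are disjoint and neither alternative is nullable — no conflict.

No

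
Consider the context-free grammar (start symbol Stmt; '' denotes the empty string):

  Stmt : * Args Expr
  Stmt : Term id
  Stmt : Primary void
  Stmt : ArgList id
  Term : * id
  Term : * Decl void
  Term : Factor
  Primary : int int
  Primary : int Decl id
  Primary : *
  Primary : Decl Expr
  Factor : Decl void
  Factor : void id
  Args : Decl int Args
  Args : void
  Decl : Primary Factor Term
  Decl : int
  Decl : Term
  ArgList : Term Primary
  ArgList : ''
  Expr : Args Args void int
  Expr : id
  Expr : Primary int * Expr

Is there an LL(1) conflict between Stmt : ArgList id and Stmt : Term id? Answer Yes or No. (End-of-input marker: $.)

Yes

FIRST(ArgList id) = { *, id, int, void } and FIRST(Term id) = { *, int, void }.
Both contain *, so the two alternatives are not disjoint — LL(1) conflict.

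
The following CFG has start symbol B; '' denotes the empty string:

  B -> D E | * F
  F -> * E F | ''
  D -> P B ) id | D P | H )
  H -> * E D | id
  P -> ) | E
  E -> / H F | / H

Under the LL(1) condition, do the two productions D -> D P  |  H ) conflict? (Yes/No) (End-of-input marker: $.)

FIRST(D P) = { ), *, /, id } and FIRST(H )) = { *, id }.
Both contain *, so the two alternatives are not disjoint — LL(1) conflict.

Yes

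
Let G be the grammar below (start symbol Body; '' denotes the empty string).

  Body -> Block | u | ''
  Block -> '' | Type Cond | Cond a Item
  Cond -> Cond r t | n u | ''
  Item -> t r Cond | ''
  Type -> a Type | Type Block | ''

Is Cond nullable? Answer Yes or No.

Cond has an ''-production, so Cond ⇒ ''.

Yes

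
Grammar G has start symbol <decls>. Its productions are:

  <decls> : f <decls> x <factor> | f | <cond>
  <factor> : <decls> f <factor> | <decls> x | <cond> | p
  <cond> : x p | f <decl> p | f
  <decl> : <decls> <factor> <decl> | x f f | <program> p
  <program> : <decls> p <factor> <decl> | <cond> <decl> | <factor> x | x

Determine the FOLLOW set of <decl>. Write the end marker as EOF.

In <cond> : f <decl> p: add FIRST(p) = { p }.
In <decl> : <decls> <factor> <decl>: <decl> is at the end, add FOLLOW(<decl>) = { p }.
In <program> : <decls> p <factor> <decl>: <decl> is at the end, add FOLLOW(<program>) = { p }.
In <program> : <cond> <decl>: <decl> is at the end, add FOLLOW(<program>) = { p }.
Union: FOLLOW(<decl>) = { p }.

{ p }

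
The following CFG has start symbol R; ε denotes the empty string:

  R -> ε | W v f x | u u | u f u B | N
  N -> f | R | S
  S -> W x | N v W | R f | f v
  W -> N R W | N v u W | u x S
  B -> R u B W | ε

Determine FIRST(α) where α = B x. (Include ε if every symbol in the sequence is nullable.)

{ f, u, v, x }

Add FIRST(B)\{ε} = { f, u, v }; B is nullable, continue.
x is a terminal; add {x} and stop.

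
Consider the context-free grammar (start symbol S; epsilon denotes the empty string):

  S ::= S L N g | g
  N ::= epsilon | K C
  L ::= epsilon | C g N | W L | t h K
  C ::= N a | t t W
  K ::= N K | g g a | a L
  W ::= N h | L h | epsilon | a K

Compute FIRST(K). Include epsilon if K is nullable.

{ a, g }

From K ::= N K: N nullable, take FIRST(N) ∪ FIRST(K) = { a, g }.
K ::= g g a contributes {g}.
K ::= a L contributes {a}.
Union: FIRST(K) = { a, g }.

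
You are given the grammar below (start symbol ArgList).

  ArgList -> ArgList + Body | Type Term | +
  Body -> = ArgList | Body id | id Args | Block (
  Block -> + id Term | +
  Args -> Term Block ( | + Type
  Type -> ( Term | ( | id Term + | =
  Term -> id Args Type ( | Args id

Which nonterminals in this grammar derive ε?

No nonterminal has an empty production or an RHS whose symbols are all nullable.

{ } (none)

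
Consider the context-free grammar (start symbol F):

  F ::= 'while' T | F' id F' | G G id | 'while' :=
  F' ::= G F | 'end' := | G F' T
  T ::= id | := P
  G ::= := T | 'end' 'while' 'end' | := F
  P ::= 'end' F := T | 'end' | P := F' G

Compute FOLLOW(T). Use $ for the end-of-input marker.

In F ::= 'while' T: T is at the end, add FOLLOW(F) = { $, 'end', 'while', :=, id }.
In F' ::= G F' T: T is at the end, add FOLLOW(F') = { $, 'end', 'while', :=, id }.
In G ::= := T: T is at the end, add FOLLOW(G) = { $, 'end', 'while', :=, id }.
In P ::= 'end' F := T: T is at the end, add FOLLOW(P) = { $, 'end', 'while', :=, id }.
Union: FOLLOW(T) = { $, 'end', 'while', :=, id }.

{ $, 'end', 'while', :=, id }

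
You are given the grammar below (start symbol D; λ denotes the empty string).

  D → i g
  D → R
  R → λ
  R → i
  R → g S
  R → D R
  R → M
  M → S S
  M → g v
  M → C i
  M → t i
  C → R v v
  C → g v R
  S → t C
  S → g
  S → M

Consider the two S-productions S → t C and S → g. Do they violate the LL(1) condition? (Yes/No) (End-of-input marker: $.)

No

FIRST(t C) = { t } and FIRST(g) = { g }.
The FIRST sets are disjoint and neither alternative is nullable — no conflict.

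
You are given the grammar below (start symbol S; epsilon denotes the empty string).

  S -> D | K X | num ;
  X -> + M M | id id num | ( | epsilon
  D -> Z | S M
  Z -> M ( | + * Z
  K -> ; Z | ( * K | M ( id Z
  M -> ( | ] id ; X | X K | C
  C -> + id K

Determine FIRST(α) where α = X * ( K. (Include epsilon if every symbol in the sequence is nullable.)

Add FIRST(X)\{epsilon} = { (, +, id }; X is nullable, continue.
* is a terminal; add {*} and stop.

{ (, *, +, id }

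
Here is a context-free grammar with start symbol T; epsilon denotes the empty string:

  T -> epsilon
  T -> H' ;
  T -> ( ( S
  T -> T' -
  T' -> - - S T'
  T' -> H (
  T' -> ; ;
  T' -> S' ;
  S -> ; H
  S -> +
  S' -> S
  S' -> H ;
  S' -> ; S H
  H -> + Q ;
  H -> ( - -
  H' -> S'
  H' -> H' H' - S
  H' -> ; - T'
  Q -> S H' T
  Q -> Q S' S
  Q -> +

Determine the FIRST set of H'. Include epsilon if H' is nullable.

From H' -> S': add FIRST(S') = { (, +, ; }.
From H' -> H' H' - S: add FIRST(H') = { (, +, ; }.
H' -> ; - T' contributes {;}.
Union: FIRST(H') = { (, +, ; }.

{ (, +, ; }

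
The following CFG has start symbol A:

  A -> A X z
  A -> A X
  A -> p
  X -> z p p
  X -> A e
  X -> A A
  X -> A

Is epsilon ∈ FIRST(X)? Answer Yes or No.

No nonterminal in this grammar is nullable.
No production of X has an RHS whose symbols are all nullable, so X is not nullable.

No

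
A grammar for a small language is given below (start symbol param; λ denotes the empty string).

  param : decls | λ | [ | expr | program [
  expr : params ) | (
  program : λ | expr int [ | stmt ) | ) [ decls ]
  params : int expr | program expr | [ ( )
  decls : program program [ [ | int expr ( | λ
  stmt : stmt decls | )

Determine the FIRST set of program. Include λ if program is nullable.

program : λ contributes λ.
From program : expr int [: add FIRST(expr) = { (, ), [, int }.
From program : stmt ): add FIRST(stmt) = { ) }.
program : ) [ decls ] contributes {)}.
Union: FIRST(program) = { (, ), [, int, λ }.

{ (, ), [, int, λ }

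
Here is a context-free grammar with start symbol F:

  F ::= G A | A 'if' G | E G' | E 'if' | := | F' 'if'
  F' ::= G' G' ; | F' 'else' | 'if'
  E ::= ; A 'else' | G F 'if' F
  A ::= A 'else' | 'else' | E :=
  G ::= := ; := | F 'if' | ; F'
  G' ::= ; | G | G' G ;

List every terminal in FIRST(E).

{ 'else', 'if', :=, ; }

E ::= ; A 'else' contributes {;}.
From E ::= G F 'if' F: add FIRST(G) = { 'else', 'if', :=, ; }.
Union: FIRST(E) = { 'else', 'if', :=, ; }.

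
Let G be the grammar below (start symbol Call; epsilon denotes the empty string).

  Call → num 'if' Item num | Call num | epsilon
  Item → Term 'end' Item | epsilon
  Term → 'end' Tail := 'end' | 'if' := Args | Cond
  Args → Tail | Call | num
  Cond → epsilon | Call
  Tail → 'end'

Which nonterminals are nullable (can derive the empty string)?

Directly nullable (have an epsilon-production): Call, Item, Cond.
Args → Call with every symbol nullable, so Args is nullable.
Term → Cond with every symbol nullable, so Term is nullable.
No other nonterminal has a production whose RHS symbols are all nullable.

{ Args, Call, Cond, Item, Term }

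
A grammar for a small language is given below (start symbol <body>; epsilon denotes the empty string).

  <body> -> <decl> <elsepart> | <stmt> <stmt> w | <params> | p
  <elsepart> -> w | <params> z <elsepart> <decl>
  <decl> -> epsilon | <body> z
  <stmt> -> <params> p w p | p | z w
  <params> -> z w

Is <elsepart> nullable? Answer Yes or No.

No

Nullable nonterminals: <decl>.
No production of <elsepart> has an RHS whose symbols are all nullable, so <elsepart> is not nullable.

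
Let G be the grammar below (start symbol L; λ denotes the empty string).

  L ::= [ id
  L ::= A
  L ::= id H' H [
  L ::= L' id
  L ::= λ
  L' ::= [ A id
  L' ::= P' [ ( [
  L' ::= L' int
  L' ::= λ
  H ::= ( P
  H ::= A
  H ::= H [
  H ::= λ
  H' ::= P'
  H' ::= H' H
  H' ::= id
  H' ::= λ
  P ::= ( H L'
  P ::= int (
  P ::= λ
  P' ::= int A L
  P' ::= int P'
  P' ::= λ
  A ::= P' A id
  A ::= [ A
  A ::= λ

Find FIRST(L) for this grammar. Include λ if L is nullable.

{ [, id, int, λ }

L ::= [ id contributes {[}.
From L ::= A: add FIRST(A) = { [, id, int, λ } (including λ since A is nullable).
L ::= id H' H [ contributes {id}.
From L ::= L' id: L' nullable, take FIRST(L') ∪ {id} = { [, id, int }.
L ::= λ contributes λ.
Union: FIRST(L) = { [, id, int, λ }.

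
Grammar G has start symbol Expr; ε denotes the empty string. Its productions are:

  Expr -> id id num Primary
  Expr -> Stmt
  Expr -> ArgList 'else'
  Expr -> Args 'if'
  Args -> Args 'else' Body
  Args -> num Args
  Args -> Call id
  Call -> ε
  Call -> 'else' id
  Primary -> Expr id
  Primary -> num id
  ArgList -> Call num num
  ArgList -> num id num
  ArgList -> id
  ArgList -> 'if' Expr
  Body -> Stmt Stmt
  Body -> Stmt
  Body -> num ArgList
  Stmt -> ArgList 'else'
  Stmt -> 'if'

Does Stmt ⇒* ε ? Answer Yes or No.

No

Nullable nonterminals: Call.
No production of Stmt has an RHS whose symbols are all nullable, so Stmt is not nullable.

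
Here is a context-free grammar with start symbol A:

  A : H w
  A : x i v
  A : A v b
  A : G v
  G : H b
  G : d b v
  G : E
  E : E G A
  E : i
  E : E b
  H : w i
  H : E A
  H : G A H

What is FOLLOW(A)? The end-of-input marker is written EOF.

{ EOF, b, d, i, v, w, x }

A is the start symbol, so EOF ∈ FOLLOW(A).
In A : A v b: add FIRST(v b) = { v }.
In E : E G A: A is at the end, add FOLLOW(E) = { b, d, i, v, w, x }.
In H : E A: A is at the end, add FOLLOW(H) = { b, w }.
In H : G A H: add FIRST(H) = { d, i, w }.
Union: FOLLOW(A) = { EOF, b, d, i, v, w, x }.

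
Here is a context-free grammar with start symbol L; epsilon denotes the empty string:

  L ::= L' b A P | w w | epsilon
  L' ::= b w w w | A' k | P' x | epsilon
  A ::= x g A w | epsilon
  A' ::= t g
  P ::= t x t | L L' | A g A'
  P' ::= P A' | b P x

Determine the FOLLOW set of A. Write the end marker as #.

In L ::= L' b A P: add FIRST(P)\{epsilon} = { b, g, t, w, x }.
  Since P is nullable, also add FOLLOW(L) = { #, b, g, t, w, x }.
In A ::= x g A w: add FIRST(w) = { w }.
In P ::= A g A': add FIRST(g A') = { g }.
Union: FOLLOW(A) = { #, b, g, t, w, x }.

{ #, b, g, t, w, x }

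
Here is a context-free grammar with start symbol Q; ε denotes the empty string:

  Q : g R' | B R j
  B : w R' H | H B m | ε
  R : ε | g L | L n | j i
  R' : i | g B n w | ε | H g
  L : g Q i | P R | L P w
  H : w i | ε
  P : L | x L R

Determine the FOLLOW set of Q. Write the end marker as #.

{ #, i }

Q is the start symbol, so # ∈ FOLLOW(Q).
In L : g Q i: add FIRST(i) = { i }.
Union: FOLLOW(Q) = { #, i }.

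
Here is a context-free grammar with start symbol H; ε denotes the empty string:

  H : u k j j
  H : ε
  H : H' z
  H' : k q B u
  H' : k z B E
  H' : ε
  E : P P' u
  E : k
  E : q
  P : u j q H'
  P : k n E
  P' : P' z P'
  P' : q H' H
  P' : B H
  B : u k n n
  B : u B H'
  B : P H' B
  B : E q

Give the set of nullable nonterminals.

Directly nullable (have an ε-production): H, H'.
No other nonterminal has a production whose RHS symbols are all nullable.

{ H, H' }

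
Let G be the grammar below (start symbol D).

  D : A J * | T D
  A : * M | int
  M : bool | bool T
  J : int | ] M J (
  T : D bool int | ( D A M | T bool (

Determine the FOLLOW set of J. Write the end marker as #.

In D : A J *: add FIRST(*) = { * }.
In J : ] M J (: add FIRST(() = { ( }.
Union: FOLLOW(J) = { (, * }.

{ (, * }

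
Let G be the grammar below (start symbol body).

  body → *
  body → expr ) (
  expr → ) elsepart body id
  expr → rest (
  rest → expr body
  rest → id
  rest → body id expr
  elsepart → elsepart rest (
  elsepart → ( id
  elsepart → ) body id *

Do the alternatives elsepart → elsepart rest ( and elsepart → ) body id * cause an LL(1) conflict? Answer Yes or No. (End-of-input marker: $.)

FIRST(elsepart rest () = { (, ) } and FIRST() body id *) = { ) }.
Both contain ), so the two alternatives are not disjoint — LL(1) conflict.

Yes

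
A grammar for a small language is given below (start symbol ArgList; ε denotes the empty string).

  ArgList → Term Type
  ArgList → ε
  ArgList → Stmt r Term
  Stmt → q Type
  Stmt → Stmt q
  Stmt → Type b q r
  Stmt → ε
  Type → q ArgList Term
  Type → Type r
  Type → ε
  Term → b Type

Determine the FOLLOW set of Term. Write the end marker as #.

{ #, b, q, r }

In ArgList → Term Type: add FIRST(Type)\{ε} = { q, r }.
  Since Type is nullable, also add FOLLOW(ArgList) = { #, b }.
In ArgList → Stmt r Term: Term is at the end, add FOLLOW(ArgList) = { #, b }.
In Type → q ArgList Term: Term is at the end, add FOLLOW(Type) = { #, b, q, r }.
Union: FOLLOW(Term) = { #, b, q, r }.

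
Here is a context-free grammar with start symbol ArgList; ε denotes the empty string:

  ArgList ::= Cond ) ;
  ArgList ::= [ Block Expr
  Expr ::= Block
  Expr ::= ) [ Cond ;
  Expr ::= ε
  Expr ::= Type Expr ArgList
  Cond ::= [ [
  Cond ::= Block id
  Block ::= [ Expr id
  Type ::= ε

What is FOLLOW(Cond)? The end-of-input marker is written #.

{ ), ; }

In ArgList ::= Cond ) ;: add FIRST() ;) = { ) }.
In Expr ::= ) [ Cond ;: add FIRST(;) = { ; }.
Union: FOLLOW(Cond) = { ), ; }.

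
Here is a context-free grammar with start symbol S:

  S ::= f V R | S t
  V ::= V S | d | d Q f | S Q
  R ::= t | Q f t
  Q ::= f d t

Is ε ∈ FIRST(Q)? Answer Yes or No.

No nonterminal in this grammar is nullable.
No production of Q has an RHS whose symbols are all nullable, so Q is not nullable.

No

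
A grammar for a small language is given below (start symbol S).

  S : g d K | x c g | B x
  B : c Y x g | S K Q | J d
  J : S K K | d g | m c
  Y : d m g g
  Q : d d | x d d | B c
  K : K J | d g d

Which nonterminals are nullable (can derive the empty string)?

{ } (none)

No nonterminal has an empty production or an RHS whose symbols are all nullable.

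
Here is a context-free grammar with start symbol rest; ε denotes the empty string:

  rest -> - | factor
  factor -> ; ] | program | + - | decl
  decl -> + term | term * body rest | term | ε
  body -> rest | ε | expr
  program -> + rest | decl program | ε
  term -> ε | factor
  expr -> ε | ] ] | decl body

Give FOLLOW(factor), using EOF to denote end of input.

In rest -> factor: factor is at the end, add FOLLOW(rest) = { EOF, *, +, -, ;, ] }.
In term -> factor: factor is at the end, add FOLLOW(term) = { EOF, *, +, -, ;, ] }.
Union: FOLLOW(factor) = { EOF, *, +, -, ;, ] }.

{ EOF, *, +, -, ;, ] }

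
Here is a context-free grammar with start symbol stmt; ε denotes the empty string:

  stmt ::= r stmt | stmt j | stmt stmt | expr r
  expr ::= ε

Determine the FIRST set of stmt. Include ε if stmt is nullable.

{ r }

stmt ::= r stmt contributes {r}.
From stmt ::= stmt j: add FIRST(stmt) = { r }.
From stmt ::= stmt stmt: add FIRST(stmt) = { r }.
From stmt ::= expr r: expr nullable, take FIRST(expr) ∪ {r} = { r }.
Union: FIRST(stmt) = { r }.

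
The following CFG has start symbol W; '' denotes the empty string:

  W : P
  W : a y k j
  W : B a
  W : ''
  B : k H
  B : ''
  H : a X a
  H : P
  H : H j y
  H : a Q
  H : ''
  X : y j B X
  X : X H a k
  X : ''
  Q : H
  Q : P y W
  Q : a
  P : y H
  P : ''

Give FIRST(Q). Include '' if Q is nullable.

{ a, j, y, '' }

From Q : H: add FIRST(H) = { a, j, y, '' } (including '' since H is nullable).
From Q : P y W: P nullable, take FIRST(P) ∪ {y} = { y }.
Q : a contributes {a}.
Union: FIRST(Q) = { a, j, y, '' }.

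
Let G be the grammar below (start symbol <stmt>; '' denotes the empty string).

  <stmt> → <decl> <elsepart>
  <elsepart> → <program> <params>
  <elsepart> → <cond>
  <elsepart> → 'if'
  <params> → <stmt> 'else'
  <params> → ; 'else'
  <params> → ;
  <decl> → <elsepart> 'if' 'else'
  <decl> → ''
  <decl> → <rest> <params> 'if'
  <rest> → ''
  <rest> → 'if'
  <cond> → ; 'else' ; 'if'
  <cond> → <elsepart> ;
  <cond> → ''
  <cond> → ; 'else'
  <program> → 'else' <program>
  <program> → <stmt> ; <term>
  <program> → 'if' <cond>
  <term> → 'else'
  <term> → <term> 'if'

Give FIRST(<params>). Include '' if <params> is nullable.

From <params> → <stmt> 'else': <stmt> nullable, take FIRST(<stmt>) ∪ {'else'} = { 'else', 'if', ; }.
<params> → ; 'else' contributes {;}.
<params> → ; contributes {;}.
Union: FIRST(<params>) = { 'else', 'if', ; }.

{ 'else', 'if', ; }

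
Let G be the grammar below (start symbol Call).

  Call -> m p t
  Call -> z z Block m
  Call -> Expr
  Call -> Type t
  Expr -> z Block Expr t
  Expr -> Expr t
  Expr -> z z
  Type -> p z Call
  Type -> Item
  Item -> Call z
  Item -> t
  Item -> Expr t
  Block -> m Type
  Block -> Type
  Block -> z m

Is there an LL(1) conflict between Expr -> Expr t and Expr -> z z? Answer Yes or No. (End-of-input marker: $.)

FIRST(Expr t) = { z } and FIRST(z z) = { z }.
Both contain z, so the two alternatives are not disjoint — LL(1) conflict.

Yes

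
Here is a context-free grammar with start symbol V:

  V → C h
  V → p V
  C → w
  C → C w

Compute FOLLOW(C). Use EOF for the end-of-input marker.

{ h, w }

In V → C h: add FIRST(h) = { h }.
In C → C w: add FIRST(w) = { w }.
Union: FOLLOW(C) = { h, w }.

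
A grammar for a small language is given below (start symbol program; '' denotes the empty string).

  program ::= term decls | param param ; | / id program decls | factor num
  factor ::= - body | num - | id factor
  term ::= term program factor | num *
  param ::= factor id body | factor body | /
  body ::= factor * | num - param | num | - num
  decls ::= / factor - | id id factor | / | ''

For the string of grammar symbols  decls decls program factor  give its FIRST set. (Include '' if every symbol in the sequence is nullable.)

{ -, /, id, num }

Add FIRST(decls)\{''} = { /, id }; decls is nullable, continue.
Add FIRST(decls)\{''} = { /, id }; decls is nullable, continue.
Add FIRST(program) = { -, /, id, num }; program is not nullable, stop.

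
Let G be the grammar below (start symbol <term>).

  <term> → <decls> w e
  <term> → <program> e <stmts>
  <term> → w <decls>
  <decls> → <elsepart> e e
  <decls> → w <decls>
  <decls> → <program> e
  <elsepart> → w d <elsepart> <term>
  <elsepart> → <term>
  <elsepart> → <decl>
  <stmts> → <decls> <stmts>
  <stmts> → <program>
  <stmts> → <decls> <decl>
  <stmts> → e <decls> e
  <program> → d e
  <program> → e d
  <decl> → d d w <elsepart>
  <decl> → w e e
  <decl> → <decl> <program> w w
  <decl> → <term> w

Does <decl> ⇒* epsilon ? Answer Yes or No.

No

No nonterminal in this grammar is nullable.
No production of <decl> has an RHS whose symbols are all nullable, so <decl> is not nullable.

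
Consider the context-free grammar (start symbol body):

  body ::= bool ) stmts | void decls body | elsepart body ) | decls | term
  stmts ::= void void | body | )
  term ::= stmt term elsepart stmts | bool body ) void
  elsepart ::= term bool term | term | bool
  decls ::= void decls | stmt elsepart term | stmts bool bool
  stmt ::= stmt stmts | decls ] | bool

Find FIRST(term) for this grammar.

{ ), bool, void }

From term ::= stmt term elsepart stmts: add FIRST(stmt) = { ), bool, void }.
term ::= bool body ) void contributes {bool}.
Union: FIRST(term) = { ), bool, void }.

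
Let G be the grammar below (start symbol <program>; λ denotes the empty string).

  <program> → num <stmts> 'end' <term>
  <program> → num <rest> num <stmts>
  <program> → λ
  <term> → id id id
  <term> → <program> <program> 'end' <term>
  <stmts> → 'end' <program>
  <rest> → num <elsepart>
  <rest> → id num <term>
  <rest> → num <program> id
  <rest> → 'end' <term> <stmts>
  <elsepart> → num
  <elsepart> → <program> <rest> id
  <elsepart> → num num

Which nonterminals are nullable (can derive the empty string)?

Directly nullable (have an λ-production): <program>.
No other nonterminal has a production whose RHS symbols are all nullable.

{ <program> }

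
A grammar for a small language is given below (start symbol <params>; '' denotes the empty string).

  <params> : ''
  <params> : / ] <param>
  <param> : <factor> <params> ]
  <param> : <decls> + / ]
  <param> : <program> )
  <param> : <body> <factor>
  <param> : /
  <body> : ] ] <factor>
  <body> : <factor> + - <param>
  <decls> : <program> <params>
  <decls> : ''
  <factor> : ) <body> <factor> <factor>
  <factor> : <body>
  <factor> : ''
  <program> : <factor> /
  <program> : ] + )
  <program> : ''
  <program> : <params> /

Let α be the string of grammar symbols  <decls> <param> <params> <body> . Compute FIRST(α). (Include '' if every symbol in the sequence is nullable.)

{ ), +, /, ] }

Add FIRST(<decls>)\{''} = { ), +, /, ] }; <decls> is nullable, continue.
Add FIRST(<param>) = { ), +, /, ] }; <param> is not nullable, stop.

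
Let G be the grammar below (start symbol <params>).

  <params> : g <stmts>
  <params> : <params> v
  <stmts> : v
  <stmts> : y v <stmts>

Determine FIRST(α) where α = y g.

{ y }

y is a terminal; add {y} and stop.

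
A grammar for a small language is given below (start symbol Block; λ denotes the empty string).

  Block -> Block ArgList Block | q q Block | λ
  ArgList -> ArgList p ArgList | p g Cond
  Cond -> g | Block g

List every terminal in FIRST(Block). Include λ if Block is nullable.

From Block -> Block ArgList Block: Block nullable, take FIRST(Block) ∪ FIRST(ArgList) = { p, q }.
Block -> q q Block contributes {q}.
Block -> λ contributes λ.
Union: FIRST(Block) = { p, q, λ }.

{ p, q, λ }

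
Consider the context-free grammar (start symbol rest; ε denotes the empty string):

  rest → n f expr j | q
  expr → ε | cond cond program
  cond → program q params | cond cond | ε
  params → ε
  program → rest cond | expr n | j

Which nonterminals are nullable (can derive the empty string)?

{ cond, expr, params }

Directly nullable (have an ε-production): expr, cond, params.
No other nonterminal has a production whose RHS symbols are all nullable.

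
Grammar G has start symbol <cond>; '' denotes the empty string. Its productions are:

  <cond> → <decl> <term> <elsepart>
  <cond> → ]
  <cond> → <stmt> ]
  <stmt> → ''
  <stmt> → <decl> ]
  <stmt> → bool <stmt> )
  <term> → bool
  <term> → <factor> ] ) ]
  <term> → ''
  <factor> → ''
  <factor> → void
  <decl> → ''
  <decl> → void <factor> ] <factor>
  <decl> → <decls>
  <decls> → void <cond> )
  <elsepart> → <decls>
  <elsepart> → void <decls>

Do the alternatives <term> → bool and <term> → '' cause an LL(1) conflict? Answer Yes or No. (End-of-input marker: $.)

FIRST(bool) = { bool } and FIRST('') = { '' }.
The second is nullable but FOLLOW(<term>) = { void } is disjoint from FIRST of the first.

No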